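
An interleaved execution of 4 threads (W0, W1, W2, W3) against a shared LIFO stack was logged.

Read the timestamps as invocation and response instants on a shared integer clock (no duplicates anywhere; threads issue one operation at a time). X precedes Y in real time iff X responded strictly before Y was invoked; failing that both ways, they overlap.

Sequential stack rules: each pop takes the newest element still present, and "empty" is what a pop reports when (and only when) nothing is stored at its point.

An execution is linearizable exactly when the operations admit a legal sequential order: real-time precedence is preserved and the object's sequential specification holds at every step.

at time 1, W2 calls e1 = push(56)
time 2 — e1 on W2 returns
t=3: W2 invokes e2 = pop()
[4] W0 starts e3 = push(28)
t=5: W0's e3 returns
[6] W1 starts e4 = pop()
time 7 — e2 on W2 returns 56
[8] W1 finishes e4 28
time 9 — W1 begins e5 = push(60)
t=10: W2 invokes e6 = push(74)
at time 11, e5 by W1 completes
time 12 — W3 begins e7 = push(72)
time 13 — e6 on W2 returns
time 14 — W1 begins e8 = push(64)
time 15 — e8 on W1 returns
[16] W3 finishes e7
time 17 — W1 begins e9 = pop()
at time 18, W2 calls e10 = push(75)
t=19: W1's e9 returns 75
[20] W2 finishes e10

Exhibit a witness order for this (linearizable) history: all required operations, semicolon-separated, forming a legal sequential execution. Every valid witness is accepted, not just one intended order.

e1; e2; e3; e4; e5; e6; e7; e8; e10; e9

1. e1 push(56), leaving stack <56>
2. e2 pop() → 56, leaving stack <>
3. e3 push(28), leaving stack <28>
4. e4 pop() → 28, leaving stack <>
5. e5 push(60), leaving stack <60>
6. e6 push(74), leaving stack <60,74>
7. e7 push(72), leaving stack <60,74,72>
8. e8 push(64), leaving stack <60,74,72,64>
9. e10 push(75), leaving stack <60,74,72,64,75>
10. e9 pop() → 75, leaving stack <60,74,72,64>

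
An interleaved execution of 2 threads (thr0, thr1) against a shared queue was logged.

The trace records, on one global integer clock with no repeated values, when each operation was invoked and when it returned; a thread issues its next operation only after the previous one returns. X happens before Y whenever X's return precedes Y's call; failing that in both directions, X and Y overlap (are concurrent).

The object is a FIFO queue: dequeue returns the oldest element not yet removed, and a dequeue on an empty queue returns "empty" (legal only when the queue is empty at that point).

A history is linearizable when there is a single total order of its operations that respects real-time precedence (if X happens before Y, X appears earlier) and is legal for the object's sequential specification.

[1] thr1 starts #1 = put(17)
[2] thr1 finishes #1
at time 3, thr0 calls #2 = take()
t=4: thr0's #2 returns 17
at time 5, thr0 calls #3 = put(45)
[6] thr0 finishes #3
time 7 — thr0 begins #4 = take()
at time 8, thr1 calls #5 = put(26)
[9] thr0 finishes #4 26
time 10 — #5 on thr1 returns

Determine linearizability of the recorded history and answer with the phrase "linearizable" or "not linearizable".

events 1..8 are fine; event 9 — the response of #4 at time 9 — makes the prefix non-linearizable
a single order respects real time; the 4 completed queue operations fail replay along it
completion choices over the 1 pending operation (#5) were checked; none helps
e.g. #1, #2, #3, #4 (pending dropped): illegal at step 4, since #4 take() → 26 cannot apply there

not linearizable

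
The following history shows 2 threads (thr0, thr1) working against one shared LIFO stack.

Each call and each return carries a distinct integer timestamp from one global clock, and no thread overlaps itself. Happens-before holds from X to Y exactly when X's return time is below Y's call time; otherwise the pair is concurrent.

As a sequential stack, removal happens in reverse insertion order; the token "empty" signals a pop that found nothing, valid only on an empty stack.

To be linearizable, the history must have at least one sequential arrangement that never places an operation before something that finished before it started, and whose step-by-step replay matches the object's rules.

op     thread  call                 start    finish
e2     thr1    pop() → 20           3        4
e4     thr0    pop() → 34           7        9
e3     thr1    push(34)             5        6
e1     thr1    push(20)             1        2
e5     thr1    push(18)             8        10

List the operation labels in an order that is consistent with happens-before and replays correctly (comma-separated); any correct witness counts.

1. e1 push(20), leaving stack <20>
2. e2 pop() → 20, leaving stack <>
3. e3 push(34), leaving stack <34>
4. e4 pop() → 34, leaving stack <>
5. e5 push(18), leaving stack <18>

e1, e2, e3, e4, e5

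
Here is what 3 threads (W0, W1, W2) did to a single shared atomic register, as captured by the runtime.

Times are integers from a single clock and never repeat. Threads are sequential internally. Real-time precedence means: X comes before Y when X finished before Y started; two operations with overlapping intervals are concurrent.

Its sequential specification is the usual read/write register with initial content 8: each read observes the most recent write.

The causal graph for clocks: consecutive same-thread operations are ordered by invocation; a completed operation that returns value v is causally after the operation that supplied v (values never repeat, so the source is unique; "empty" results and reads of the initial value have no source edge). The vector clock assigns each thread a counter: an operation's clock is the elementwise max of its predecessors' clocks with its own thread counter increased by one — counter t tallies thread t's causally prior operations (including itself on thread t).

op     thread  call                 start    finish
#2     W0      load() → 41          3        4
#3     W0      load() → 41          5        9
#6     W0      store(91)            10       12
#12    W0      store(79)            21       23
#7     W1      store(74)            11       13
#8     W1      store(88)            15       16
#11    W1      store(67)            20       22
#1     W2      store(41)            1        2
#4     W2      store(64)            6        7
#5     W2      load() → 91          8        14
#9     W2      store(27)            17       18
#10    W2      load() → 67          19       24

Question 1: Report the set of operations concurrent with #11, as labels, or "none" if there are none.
#11 spans [20,22]: anything still running between times 20 and 22 counts as concurrent
#1 [1,2]: before
#2 [3,4]: before
#3 [5,9]: before
#4 [6,7]: before
#5 [8,14]: before
#6 [10,12]: before
#7 [11,13]: before
#8 [15,16]: before
#9 [17,18]: before
#10 [19,24]: concurrent
#12 [21,23]: concurrent

#10, #12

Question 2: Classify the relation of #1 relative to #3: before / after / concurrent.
#1 spans [1,2], #3 spans [5,9]
resp(#1)=2 < inv(#3)=5

before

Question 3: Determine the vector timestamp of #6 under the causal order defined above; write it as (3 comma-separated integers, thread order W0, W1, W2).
#1 (invocation 1): nothing precedes it; W2's component alone gives (0, 0, 1)
#7 (invocation 11): nothing precedes it; W1's component alone gives (0, 1, 0)
VC(#4, invoked at 6): max of VC(#1)=(0, 0, 1), then +1 on thread W2 → (0, 0, 2)
VC(#8, invoked at 15): max of VC(#7)=(0, 1, 0), then +1 on thread W1 → (0, 2, 0)
VC(#2, invoked at 3): max of VC(#1)=(0, 0, 1), then +1 on thread W0 → (1, 0, 1)
VC(#11, invoked at 20): max of VC(#8)=(0, 2, 0), then +1 on thread W1 → (0, 3, 0)
VC(#3, invoked at 5): max of VC(#1)=(0, 0, 1), VC(#2)=(1, 0, 1), then +1 on thread W0 → (2, 0, 1)
VC(#6, invoked at 10): max of VC(#3)=(2, 0, 1), then +1 on thread W0 → (3, 0, 1)
VC(#12, invoked at 21): max of VC(#6)=(3, 0, 1), then +1 on thread W0 → (4, 0, 1)
VC(#5, invoked at 8): max of VC(#4)=(0, 0, 2), VC(#6)=(3, 0, 1), then +1 on thread W2 → (3, 0, 3)
VC(#9, invoked at 17): max of VC(#5)=(3, 0, 3), then +1 on thread W2 → (3, 0, 4)
VC(#10, invoked at 19): max of VC(#9)=(3, 0, 4), VC(#11)=(0, 3, 0), then +1 on thread W2 → (3, 3, 5)
target: VC(#6) = (3, 0, 1)

(3, 0, 1)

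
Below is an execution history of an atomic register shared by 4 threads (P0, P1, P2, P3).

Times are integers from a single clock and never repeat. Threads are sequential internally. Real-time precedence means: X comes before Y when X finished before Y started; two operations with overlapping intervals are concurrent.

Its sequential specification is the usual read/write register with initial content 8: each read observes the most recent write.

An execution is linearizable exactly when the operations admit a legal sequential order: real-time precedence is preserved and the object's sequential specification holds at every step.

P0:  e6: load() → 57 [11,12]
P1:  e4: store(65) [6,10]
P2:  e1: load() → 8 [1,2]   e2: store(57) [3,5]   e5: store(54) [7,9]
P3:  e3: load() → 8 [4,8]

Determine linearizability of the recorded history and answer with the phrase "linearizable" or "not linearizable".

not linearizable

through event 11 a valid linearization exists; event 12 (e6 responding at time 12) ends that
every one of the 8 real-time-consistent orders over 6 completed atomic register ops fails the sequential spec
take e1, e2, e3, e4, e5, e6: step 3 already fails, because e3 load() → 8 cannot occur there
take e1, e2, e3, e5, e4, e6: step 3 already fails, because e3 load() → 8 cannot occur there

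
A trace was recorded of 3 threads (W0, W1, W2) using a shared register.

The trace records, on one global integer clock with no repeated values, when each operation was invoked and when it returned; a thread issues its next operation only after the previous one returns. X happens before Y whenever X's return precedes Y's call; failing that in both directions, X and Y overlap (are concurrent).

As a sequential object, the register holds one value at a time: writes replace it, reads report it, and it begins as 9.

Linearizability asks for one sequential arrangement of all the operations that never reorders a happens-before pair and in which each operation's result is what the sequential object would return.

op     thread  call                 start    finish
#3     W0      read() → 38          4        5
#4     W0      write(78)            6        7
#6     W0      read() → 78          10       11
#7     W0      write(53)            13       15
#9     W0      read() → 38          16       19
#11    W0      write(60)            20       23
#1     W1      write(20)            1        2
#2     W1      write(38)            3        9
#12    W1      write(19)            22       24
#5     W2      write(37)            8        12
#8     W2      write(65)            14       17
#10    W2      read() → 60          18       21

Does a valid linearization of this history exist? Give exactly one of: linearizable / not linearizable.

not linearizable

events 1..18 are fine; event 19 — the response of #9 at time 19 — makes the prefix non-linearizable
21 orders of the 9 completed register ops respect real time; none is legal
completion choices over the 1 pending operation (#10) were checked; none helps
one such order, #1, #2, #3, #4, #5, #6, #7, #8, #9 (pending dropped), breaks at step 6 where #6 read() → 78 is illegal
one such order, #1, #2, #3, #4, #5, #6, #7, #9, #8 (pending dropped), breaks at step 6 where #6 read() → 78 is illegal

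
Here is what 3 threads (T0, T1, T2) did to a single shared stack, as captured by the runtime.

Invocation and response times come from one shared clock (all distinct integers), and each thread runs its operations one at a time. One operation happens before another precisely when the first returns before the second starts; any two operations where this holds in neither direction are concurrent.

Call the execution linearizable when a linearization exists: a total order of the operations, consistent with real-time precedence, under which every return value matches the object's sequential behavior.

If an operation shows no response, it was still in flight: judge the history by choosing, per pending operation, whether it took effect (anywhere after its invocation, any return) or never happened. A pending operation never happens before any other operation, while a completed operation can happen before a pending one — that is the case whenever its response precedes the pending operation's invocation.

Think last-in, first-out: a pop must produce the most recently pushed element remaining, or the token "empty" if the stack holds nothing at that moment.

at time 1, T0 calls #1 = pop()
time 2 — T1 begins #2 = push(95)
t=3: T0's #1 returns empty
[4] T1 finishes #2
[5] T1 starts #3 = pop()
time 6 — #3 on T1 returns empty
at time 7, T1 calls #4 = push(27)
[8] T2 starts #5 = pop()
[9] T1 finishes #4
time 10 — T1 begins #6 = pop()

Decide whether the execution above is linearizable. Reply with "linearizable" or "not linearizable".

through event 5 a valid linearization exists; event 6 (#3 responding at time 6) ends that
the 3 completed operations admit 2 real-time orders; each fails the stack replay
e.g. #1, #2, #3: illegal at step 3, since #3 pop() → empty cannot apply there
e.g. #2, #1, #3: illegal at step 2, since #1 pop() → empty cannot apply there

not linearizable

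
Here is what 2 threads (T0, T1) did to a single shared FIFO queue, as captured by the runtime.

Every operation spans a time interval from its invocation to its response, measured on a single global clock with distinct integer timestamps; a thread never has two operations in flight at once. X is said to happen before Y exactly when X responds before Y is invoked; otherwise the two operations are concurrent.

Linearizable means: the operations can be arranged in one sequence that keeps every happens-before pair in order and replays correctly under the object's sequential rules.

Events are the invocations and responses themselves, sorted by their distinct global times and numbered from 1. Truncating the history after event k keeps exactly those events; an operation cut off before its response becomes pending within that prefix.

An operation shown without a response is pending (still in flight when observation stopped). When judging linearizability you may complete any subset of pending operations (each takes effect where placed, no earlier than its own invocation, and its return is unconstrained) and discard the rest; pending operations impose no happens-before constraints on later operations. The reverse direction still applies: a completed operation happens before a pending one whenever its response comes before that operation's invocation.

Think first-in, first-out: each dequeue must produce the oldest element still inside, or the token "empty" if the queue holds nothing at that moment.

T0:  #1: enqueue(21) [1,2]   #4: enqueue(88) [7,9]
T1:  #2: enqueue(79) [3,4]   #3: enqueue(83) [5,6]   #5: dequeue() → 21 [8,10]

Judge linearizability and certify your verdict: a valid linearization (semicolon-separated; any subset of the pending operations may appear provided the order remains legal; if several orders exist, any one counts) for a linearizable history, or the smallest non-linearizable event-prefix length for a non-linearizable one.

1. #1 enqueue(21), leaving queue <21>
2. #2 enqueue(79), leaving queue <21,79>
3. #3 enqueue(83), leaving queue <21,79,83>
4. #4 enqueue(88), leaving queue <21,79,83,88>
5. #5 dequeue() → 21, leaving queue <79,83,88>

linearizable — witness: #1; #2; #3; #4; #5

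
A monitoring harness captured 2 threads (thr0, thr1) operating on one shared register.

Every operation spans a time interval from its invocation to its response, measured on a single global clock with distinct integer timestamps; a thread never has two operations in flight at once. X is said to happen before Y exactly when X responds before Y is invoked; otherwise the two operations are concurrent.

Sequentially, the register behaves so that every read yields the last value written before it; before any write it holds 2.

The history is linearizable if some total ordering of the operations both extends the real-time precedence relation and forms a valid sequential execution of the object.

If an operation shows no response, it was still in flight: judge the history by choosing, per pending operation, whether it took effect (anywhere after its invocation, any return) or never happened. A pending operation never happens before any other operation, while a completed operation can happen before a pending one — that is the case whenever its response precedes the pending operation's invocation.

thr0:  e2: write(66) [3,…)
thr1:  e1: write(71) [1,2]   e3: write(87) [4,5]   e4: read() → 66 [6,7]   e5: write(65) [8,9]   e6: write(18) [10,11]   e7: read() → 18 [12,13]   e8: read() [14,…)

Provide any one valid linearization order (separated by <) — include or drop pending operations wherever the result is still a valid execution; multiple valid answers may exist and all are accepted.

e1 < e3 < e2 < e4 < e5 < e6 < e7

1. e1 write(71), leaving value 71
2. e3 write(87), leaving value 87
3. e2 write(66) (pending, included), leaving value 66
4. e4 read() → 66, leaving value 66
5. e5 write(65), leaving value 65
6. e6 write(18), leaving value 18
7. e7 read() → 18, leaving value 18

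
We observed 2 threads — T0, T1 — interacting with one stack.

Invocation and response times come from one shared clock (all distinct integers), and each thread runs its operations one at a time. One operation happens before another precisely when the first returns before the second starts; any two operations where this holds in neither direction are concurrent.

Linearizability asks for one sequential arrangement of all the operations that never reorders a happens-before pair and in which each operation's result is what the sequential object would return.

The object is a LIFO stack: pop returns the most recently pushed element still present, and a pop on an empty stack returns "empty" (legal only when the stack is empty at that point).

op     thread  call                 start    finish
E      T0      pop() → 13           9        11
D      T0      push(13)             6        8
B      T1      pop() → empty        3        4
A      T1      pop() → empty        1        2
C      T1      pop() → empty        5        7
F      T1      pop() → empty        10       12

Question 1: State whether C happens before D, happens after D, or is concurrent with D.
Answer: concurrent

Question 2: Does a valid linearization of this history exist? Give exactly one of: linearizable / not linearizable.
a witness: A, B, C, D, E, F
after step 1 (A pop() → empty): stack <>
after step 2 (B pop() → empty): stack <>
after step 3 (C pop() → empty): stack <>
after step 4 (D push(13)): stack <13>
after step 5 (E pop() → 13): stack <>
after step 6 (F pop() → empty): stack <>

linearizable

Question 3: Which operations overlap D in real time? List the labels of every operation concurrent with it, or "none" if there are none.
Answer: C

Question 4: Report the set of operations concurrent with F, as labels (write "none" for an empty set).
Answer: E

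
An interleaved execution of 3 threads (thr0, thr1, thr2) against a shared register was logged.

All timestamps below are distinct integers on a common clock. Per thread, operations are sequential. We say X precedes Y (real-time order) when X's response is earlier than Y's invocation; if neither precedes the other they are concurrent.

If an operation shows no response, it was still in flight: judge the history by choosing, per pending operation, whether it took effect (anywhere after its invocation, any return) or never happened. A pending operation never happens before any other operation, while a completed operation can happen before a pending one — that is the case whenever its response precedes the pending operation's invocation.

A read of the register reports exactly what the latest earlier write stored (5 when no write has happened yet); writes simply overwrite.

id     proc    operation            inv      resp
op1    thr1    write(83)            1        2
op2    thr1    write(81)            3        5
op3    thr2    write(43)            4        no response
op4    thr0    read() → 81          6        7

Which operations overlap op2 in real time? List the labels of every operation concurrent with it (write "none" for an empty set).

overlap test against op2 [3,5]: concurrent iff the interval meets 3..5
op1 [1,2]: before
op3 [4,…): concurrent
op4 [6,7]: after

op3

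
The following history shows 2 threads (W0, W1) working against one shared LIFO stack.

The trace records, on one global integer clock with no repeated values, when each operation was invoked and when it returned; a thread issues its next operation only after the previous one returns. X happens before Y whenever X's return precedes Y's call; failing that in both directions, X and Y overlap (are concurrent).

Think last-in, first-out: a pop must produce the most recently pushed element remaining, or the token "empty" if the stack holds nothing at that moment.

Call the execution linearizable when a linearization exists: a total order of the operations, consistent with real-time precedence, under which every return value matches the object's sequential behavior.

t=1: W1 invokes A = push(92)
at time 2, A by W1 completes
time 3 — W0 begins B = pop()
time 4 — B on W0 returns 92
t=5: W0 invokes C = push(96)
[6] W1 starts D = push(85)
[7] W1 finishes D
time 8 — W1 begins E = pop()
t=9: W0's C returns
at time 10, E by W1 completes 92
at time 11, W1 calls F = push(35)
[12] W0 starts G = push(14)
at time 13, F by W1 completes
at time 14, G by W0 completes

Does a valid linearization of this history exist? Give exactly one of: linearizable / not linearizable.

already the first 10 events (up to E's response at time 10) admit no linearization; the first 9 still do
every one of the 3 real-time-consistent orders over 5 completed LIFO stack ops fails the sequential spec
for example A, B, C, D, E fails at step 5: E pop() → 92 is not legal there
for example A, B, D, C, E fails at step 5: E pop() → 92 is not legal there

not linearizable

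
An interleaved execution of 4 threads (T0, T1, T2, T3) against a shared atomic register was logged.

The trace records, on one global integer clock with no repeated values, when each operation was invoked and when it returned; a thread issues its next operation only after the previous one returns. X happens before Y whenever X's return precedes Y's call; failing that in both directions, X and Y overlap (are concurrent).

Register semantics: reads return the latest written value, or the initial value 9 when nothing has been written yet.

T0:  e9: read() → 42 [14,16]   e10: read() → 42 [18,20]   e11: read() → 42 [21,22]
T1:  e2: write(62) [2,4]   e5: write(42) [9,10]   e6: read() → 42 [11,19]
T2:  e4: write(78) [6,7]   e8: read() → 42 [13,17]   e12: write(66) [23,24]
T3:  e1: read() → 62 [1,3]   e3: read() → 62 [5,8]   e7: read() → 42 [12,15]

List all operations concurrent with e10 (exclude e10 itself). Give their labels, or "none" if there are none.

concurrent with e10 ([18,20]): every op whose interval crosses 18..20
e1 [1,3]: before
e2 [2,4]: before
e3 [5,8]: before
e4 [6,7]: before
e5 [9,10]: before
e6 [11,19]: concurrent
e7 [12,15]: before
e8 [13,17]: before
e9 [14,16]: before
e11 [21,22]: after
e12 [23,24]: after

e6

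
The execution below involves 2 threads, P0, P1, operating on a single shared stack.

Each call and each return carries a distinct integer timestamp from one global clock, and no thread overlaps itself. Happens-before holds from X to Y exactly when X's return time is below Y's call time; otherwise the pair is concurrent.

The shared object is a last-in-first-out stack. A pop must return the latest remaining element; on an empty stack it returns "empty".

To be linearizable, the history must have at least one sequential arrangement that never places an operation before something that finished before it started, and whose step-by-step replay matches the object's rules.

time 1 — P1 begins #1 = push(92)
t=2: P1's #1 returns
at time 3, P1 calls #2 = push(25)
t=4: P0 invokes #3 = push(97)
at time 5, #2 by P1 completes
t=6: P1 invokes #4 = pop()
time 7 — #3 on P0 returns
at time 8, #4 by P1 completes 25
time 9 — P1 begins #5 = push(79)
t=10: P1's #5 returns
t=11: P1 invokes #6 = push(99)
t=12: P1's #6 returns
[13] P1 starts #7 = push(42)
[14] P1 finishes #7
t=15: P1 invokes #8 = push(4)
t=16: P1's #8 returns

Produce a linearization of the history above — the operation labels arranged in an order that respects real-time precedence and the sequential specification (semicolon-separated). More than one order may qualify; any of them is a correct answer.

#1; #2; #4; #3; #5; #6; #7; #8

step 1: #1 push(92) — stack <92>
step 2: #2 push(25) — stack <92,25>
step 3: #4 pop() → 25 — stack <92>
step 4: #3 push(97) — stack <92,97>
step 5: #5 push(79) — stack <92,97,79>
step 6: #6 push(99) — stack <92,97,79,99>
step 7: #7 push(42) — stack <92,97,79,99,42>
step 8: #8 push(4) — stack <92,97,79,99,42,4>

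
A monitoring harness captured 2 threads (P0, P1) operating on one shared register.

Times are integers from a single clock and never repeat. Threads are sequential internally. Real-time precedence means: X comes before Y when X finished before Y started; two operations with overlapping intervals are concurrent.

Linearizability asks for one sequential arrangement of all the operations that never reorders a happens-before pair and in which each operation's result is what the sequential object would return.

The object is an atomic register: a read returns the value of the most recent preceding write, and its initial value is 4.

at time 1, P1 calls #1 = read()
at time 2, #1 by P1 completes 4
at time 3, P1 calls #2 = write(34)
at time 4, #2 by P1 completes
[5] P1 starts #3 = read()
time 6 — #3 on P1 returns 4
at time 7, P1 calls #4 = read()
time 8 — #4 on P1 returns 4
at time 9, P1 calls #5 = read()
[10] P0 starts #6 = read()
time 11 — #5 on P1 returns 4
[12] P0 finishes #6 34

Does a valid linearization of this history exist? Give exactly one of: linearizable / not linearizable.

events 1..5 are fine; event 6 — the response of #3 at time 6 — makes the prefix non-linearizable
a single order respects real time; the 3 completed register operations fail replay along it
one such order, #1, #2, #3, breaks at step 3 where #3 read() → 4 is illegal

not linearizable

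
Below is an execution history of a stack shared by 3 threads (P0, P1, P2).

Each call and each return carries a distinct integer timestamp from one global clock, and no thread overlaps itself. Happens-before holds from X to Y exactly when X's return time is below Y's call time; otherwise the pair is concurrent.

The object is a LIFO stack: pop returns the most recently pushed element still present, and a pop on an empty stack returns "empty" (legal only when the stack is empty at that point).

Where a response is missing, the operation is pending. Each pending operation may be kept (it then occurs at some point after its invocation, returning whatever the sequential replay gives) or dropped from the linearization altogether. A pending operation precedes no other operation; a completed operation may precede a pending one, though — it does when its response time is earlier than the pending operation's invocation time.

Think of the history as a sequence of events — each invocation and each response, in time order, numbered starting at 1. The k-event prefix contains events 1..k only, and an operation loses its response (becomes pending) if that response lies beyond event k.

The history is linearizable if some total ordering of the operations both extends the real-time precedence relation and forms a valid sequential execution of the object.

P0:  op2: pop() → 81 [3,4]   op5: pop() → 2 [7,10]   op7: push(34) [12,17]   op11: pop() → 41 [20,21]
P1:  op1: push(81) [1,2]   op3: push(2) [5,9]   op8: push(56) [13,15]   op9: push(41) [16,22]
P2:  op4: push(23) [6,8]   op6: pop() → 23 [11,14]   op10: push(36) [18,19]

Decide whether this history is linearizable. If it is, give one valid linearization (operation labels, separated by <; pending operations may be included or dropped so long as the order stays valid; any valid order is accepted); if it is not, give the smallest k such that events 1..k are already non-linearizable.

step 1: op1 push(81) — stack <81>
step 2: op2 pop() → 81 — stack <>
step 3: op3 push(2) — stack <2>
step 4: op5 pop() → 2 — stack <>
step 5: op4 push(23) — stack <23>
step 6: op6 pop() → 23 — stack <>
step 7: op7 push(34) — stack <34>
step 8: op8 push(56) — stack <34,56>
step 9: op10 push(36) — stack <34,56,36>
step 10: op9 push(41) — stack <34,56,36,41>
step 11: op11 pop() → 41 — stack <34,56,36>

linearizable — witness: op1 < op2 < op3 < op5 < op4 < op6 < op7 < op8 < op10 < op9 < op11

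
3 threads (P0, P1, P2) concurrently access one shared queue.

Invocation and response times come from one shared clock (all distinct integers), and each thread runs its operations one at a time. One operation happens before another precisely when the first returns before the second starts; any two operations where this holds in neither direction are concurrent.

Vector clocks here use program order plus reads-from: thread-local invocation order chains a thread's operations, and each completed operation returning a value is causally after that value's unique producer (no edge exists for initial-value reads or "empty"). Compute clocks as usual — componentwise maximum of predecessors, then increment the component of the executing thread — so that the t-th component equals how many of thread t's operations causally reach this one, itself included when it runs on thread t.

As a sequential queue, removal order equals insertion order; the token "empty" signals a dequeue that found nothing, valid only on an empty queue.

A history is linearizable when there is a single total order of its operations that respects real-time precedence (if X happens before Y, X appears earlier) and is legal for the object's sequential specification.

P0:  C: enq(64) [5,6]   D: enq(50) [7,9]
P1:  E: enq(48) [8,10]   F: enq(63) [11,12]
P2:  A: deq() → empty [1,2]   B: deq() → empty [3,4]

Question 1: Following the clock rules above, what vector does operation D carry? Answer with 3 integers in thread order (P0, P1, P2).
A (invocation 1): nothing precedes it; P2's component alone gives (0, 0, 1)
E (invocation 8): nothing precedes it; P1's component alone gives (0, 1, 0)
C (invocation 5): nothing precedes it; P0's component alone gives (1, 0, 0)
VC(B, invoked at 3): max of VC(A)=(0, 0, 1), then +1 on thread P2 → (0, 0, 2)
VC(F, invoked at 11): max of VC(E)=(0, 1, 0), then +1 on thread P1 → (0, 2, 0)
VC(D, invoked at 7): max of VC(C)=(1, 0, 0), then +1 on thread P0 → (2, 0, 0)
target: VC(D) = (2, 0, 0)

(2, 0, 0)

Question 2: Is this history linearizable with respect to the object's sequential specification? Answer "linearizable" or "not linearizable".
witness order: A, B, C, D, E, F
1. A deq() → empty, leaving queue <>
2. B deq() → empty, leaving queue <>
3. C enq(64), leaving queue <64>
4. D enq(50), leaving queue <64,50>
5. E enq(48), leaving queue <64,50,48>
6. F enq(63), leaving queue <64,50,48,63>

linearizable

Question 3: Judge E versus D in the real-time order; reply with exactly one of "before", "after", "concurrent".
E spans [8,10], D spans [7,9]
the intervals overlap in both directions

concurrent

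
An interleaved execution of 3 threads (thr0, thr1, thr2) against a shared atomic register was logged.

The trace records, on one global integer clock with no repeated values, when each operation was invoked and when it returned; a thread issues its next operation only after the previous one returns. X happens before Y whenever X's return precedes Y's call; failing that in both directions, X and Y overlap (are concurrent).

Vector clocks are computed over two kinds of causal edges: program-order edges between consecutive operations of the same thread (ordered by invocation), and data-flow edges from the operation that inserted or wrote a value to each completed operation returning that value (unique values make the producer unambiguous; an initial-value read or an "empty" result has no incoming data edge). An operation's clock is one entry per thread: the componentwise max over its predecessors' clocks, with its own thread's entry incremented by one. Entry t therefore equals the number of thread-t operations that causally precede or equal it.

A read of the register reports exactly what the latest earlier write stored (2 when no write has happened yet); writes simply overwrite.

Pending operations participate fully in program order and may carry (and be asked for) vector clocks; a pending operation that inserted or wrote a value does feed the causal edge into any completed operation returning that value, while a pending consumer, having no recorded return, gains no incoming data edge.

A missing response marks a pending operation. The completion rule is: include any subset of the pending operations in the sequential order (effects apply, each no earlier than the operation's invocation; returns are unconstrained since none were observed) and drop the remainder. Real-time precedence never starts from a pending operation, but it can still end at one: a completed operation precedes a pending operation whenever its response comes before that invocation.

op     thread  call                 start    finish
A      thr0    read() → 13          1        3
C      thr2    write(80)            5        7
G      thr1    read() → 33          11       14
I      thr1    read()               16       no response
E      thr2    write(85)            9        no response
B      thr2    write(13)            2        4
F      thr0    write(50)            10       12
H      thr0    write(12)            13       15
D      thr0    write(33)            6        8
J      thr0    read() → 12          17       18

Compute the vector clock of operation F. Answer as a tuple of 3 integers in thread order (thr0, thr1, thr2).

(3, 0, 1)

root op B, invoked 2: fresh clock plus thr2's own tick → (0, 0, 1)
invoked at 5, C merges VC(B)=(0, 0, 1) and bumps thr2's slot → (0, 0, 2)
invoked at 1, A merges VC(B)=(0, 0, 1) and bumps thr0's slot → (1, 0, 1)
invoked at 9, E merges VC(C)=(0, 0, 2) and bumps thr2's slot → (0, 0, 3)
invoked at 6, D merges VC(A)=(1, 0, 1) and bumps thr0's slot → (2, 0, 1)
invoked at 11, G merges VC(D)=(2, 0, 1) and bumps thr1's slot → (2, 1, 1)
invoked at 10, F merges VC(D)=(2, 0, 1) and bumps thr0's slot → (3, 0, 1)
invoked at 16, I merges VC(G)=(2, 1, 1) and bumps thr1's slot → (2, 2, 1)
invoked at 13, H merges VC(F)=(3, 0, 1) and bumps thr0's slot → (4, 0, 1)
invoked at 17, J merges VC(H)=(4, 0, 1) and bumps thr0's slot → (5, 0, 1)
target: VC(F) = (3, 0, 1)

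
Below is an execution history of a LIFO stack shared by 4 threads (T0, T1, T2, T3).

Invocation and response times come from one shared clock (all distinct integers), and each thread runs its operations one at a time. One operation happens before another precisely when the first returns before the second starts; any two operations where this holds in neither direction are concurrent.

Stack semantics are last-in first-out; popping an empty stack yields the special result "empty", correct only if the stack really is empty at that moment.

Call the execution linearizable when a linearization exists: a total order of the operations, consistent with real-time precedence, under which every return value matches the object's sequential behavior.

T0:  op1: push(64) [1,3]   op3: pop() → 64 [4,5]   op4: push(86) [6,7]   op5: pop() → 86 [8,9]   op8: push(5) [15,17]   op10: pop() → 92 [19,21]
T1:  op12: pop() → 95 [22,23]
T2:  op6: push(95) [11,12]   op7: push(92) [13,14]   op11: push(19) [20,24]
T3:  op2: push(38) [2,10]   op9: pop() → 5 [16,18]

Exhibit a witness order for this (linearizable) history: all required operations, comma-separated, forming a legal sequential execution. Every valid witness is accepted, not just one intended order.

op1, op3, op2, op4, op5, op6, op7, op8, op9, op10, op12, op11

after step 1 (op1 push(64)): stack <64>
after step 2 (op3 pop() → 64): stack <>
after step 3 (op2 push(38)): stack <38>
after step 4 (op4 push(86)): stack <38,86>
after step 5 (op5 pop() → 86): stack <38>
after step 6 (op6 push(95)): stack <38,95>
after step 7 (op7 push(92)): stack <38,95,92>
after step 8 (op8 push(5)): stack <38,95,92,5>
after step 9 (op9 pop() → 5): stack <38,95,92>
after step 10 (op10 pop() → 92): stack <38,95>
after step 11 (op12 pop() → 95): stack <38>
after step 12 (op11 push(19)): stack <38,19>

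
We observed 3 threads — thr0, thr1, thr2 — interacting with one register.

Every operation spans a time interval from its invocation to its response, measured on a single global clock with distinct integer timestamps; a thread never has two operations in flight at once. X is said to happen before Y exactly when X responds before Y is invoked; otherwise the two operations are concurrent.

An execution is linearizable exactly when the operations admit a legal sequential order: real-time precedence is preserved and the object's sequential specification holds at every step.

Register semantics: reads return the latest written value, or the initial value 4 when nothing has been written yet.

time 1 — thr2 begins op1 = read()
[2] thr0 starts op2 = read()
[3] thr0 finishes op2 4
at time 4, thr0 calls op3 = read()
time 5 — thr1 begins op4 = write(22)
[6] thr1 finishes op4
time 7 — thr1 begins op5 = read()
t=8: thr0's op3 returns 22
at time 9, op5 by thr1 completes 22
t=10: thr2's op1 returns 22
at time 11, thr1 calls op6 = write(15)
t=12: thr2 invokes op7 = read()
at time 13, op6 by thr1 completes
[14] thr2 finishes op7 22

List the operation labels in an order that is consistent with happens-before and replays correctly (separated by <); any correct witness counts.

step 1: op2 read() → 4 — value 4
step 2: op4 write(22) — value 22
step 3: op1 read() → 22 — value 22
step 4: op3 read() → 22 — value 22
step 5: op5 read() → 22 — value 22
step 6: op7 read() → 22 — value 22
step 7: op6 write(15) — value 15

op2 < op4 < op1 < op3 < op5 < op7 < op6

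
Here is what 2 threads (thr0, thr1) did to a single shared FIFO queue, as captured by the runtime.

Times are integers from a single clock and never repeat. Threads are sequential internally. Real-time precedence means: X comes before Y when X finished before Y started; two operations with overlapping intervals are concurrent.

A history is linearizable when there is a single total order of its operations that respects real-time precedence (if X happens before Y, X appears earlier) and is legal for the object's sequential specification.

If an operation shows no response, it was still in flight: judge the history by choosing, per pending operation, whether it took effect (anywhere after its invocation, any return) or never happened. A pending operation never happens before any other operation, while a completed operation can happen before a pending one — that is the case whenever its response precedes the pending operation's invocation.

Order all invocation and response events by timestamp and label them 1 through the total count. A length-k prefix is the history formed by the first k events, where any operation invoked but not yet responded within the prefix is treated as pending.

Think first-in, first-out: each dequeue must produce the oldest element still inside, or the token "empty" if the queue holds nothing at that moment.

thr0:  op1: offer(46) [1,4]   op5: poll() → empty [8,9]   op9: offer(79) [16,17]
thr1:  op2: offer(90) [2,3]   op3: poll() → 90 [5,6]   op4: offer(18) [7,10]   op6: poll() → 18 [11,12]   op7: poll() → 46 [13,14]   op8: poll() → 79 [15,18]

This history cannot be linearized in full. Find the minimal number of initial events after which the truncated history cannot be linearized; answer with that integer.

a valid linearization of events 1..8 exists, for instance op2, op1, op3:
step 1: op2 offer(90) — queue <90>
step 2: op1 offer(46) — queue <90,46>
step 3: op3 poll() → 90 — queue <46>
with event 9 included (op5 responding at time 9), all real-time-consistent orders fail
every completion of the 1 pending operation (op4) was checked; none linearizes
sample order op1, op2, op3, op5 (pending dropped) stalls at step 3 — op3 poll() → 90 has no legal effect
sample order op2, op1, op3, op5 (pending dropped) stalls at step 4 — op5 poll() → empty has no legal effect

9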